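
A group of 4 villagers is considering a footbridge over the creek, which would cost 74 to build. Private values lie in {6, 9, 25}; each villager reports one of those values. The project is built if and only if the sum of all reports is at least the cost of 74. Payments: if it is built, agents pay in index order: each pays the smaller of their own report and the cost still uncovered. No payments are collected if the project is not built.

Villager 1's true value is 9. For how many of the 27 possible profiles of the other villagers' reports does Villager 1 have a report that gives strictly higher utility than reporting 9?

1

Others report (25, 25, 25): truth gives 0; report 6 gives 3 > 0. Violating.
Others report (6, 6, 6): truth gives 0; no alternative beats it.
Others report (6, 6, 9): truth gives 0; no alternative beats it.
(Checking all 27 profiles: 1 has a profitable deviation, 26 do not.)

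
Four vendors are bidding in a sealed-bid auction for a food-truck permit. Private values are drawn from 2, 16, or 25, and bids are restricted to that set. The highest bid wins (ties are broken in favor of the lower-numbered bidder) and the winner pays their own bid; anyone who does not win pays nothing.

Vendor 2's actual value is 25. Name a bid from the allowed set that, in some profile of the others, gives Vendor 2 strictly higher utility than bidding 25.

16

Suppose Vendor 1 bids 2, Vendor 3 bids 2 and Vendor 4 bids 2.
Bid 25: wins, pays 25, utility 25 - 25 = 0.
Bid 16: wins, pays 16, utility 25 - 16 = 9.
So bidding 16 beats truth here (9 > 0).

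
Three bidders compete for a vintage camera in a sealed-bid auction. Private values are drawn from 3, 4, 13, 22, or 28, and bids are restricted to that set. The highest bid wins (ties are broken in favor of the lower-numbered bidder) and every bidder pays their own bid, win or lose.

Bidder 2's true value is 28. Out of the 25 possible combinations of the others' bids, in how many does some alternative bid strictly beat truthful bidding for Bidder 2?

Others bid (3, 3): truth gives 0; bid 4 gives 24 > 0. Violating.
Others bid (3, 4): truth gives 0; bid 4 gives 24 > 0. Violating.
Others bid (3, 13): truth gives 0; bid 13 gives 15 > 0. Violating.
Others bid (3, 22): truth gives 0; bid 22 gives 6 > 0. Violating.
Others bid (3, 28): truth gives 0; no alternative beats it.
Others bid (4, 28): truth gives 0; no alternative beats it.
(Checking all 25 profiles: 17 have a profitable deviation, 8 do not.)

17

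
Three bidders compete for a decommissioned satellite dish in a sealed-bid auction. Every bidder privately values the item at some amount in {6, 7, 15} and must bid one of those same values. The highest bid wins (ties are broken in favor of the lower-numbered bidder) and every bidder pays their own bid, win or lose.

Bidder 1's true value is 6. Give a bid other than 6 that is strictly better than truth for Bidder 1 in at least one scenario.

Suppose Bidder 2 bids 6 and Bidder 3 bids 7.
Bid 6: loses but pays 6, utility -6.
Bid 7: wins, pays 7, utility 6 - 7 = -1.
So bidding 7 beats truth here (-1 > -6).

7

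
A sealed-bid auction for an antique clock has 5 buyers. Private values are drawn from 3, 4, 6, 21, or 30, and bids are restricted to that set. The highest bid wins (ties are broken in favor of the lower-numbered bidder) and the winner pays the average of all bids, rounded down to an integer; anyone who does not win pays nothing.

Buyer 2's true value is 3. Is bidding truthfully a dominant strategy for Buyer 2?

Check each profile of the others' bids and compare truth against every alternative bid.
Others bid (3, 3, 3, 3): truth gives 0, best alternative gives 0.
Others bid (3, 3, 3, 4): truth gives 0, best alternative gives 0.
Others bid (3, 3, 3, 6): truth gives 0, best alternative gives 0.
Others bid (3, 3, 3, 21): truth gives 0, best alternative gives 0.
Others bid (3, 3, 3, 30): truth gives 0, best alternative gives 0.
Others bid (3, 3, 4, 3): truth gives 0, best alternative gives 0.
(Remaining 619 profiles checked similarly; truth is weakly best in each.)
In every case the truthful bid is at least as good as any alternative, so it is a dominant strategy.

Yes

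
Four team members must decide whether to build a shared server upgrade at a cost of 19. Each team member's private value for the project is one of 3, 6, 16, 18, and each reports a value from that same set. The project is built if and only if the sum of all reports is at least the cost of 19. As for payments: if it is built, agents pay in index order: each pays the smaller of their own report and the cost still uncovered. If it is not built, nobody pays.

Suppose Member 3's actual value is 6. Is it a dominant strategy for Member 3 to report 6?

No

Consider the case where Member 1 reports 3, Member 2 reports 3 and Member 4 reports 16.
Truthful report 6: project built, pays 6, utility 6 - 6 = 0.
Report 3 instead: project built, pays 3, utility 6 - 3 = 3.
Since 3 > 0, reporting 3 is strictly better here, so truthful reporting is not dominant.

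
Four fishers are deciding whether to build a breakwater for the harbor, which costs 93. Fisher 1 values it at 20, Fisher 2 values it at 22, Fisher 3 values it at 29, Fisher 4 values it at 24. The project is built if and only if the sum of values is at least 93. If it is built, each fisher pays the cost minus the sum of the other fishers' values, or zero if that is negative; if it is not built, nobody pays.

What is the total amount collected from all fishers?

87

Total value 95 ≥ cost 93, so it is built.
Fisher 1: others sum to 75; max(0, 93 - 75) = 18.
Fisher 2: others sum to 73; max(0, 93 - 73) = 20.
Fisher 3: others sum to 66; max(0, 93 - 66) = 27.
Fisher 4: others sum to 71; max(0, 93 - 71) = 22.
Total collected = 18 + 20 + 27 + 22 = 87.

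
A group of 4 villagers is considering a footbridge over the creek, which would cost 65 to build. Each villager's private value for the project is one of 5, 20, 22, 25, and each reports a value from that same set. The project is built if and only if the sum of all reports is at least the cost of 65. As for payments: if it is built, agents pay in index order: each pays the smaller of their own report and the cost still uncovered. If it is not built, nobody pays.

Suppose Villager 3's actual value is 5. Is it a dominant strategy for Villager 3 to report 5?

Check each profile of the others' reports and compare truth against every alternative report.
Others report (5, 20, 20): truth gives 0, best alternative gives -15.
Others report (5, 20, 22): truth gives 0, best alternative gives -15.
Others report (5, 20, 25): truth gives 0, best alternative gives -15.
Others report (5, 22, 20): truth gives 0, best alternative gives -15.
Others report (5, 22, 22): truth gives 0, best alternative gives -15.
Others report (5, 22, 25): truth gives 0, best alternative gives -15.
(Remaining 58 profiles checked similarly; truth is weakly best in each.)
In every case the truthful report is at least as good as any alternative, so it is a dominant strategy.

Yes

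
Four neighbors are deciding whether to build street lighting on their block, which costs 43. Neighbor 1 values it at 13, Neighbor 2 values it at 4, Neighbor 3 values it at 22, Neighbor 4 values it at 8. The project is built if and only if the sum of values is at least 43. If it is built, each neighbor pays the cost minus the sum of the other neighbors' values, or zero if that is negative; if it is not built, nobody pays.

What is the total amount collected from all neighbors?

Total value 47 ≥ cost 43, so it is built.
Neighbor 1: others sum to 34; max(0, 43 - 34) = 9.
Neighbor 2: others sum to 43; max(0, 43 - 43) = 0.
Neighbor 3: others sum to 25; max(0, 43 - 25) = 18.
Neighbor 4: others sum to 39; max(0, 43 - 39) = 4.
Total collected = 9 + 0 + 18 + 4 = 31.

31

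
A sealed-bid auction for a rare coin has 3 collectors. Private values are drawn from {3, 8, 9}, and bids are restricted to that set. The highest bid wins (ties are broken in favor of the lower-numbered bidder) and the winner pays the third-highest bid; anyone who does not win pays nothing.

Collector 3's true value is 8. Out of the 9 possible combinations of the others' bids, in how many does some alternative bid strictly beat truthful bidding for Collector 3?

2

Others bid (3, 8): truth gives 0; bid 9 gives 5 > 0. Violating.
Others bid (8, 3): truth gives 0; bid 9 gives 5 > 0. Violating.
Others bid (3, 3): truth gives 5; no alternative beats it.
Others bid (3, 9): truth gives 0; no alternative beats it.
(Checking all 9 profiles: 2 have a profitable deviation, 7 do not.)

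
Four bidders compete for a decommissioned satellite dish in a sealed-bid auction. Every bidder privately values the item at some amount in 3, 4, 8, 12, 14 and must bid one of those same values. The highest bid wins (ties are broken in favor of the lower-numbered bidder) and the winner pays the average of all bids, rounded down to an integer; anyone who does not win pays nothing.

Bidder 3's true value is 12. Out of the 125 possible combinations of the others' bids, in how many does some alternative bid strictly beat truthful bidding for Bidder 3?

52

Others bid (3, 3, 3): truth gives 7; bid 4 gives 9 > 7. Violating.
Others bid (3, 3, 4): truth gives 7; bid 4 gives 9 > 7. Violating.
Others bid (3, 3, 8): truth gives 6; bid 8 gives 7 > 6. Violating.
Others bid (3, 3, 14): truth gives 0; bid 14 gives 4 > 0. Violating.
Others bid (3, 3, 12): truth gives 5; no alternative beats it.
Others bid (3, 4, 12): truth gives 5; no alternative beats it.
(Checking all 125 profiles: 52 have a profitable deviation, 73 do not.)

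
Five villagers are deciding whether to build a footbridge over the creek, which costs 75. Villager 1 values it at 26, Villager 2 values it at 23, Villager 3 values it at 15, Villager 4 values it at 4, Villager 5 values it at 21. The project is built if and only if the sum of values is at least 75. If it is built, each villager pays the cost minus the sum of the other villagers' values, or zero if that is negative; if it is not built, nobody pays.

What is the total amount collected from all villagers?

Total value 89 ≥ cost 75, so it is built.
Villager 1: others sum to 63; max(0, 75 - 63) = 12.
Villager 2: others sum to 66; max(0, 75 - 66) = 9.
Villager 3: others sum to 74; max(0, 75 - 74) = 1.
Villager 4: others sum to 85; max(0, 75 - 85) = 0.
Villager 5: others sum to 68; max(0, 75 - 68) = 7.
Total collected = 12 + 9 + 1 + 0 + 7 = 29.

29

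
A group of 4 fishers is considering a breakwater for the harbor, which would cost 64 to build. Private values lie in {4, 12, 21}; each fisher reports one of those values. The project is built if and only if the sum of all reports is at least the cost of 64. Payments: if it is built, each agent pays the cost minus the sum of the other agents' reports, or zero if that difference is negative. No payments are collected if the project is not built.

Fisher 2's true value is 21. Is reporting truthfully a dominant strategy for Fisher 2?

Yes

Check each profile of the others' reports and compare truth against every alternative report.
Others report (4, 21, 21): truth gives 3, best alternative gives 0.
Others report (21, 4, 21): truth gives 3, best alternative gives 0.
Others report (21, 21, 4): truth gives 3, best alternative gives 0.
Others report (12, 12, 21): truth gives 2, best alternative gives 0.
Others report (12, 21, 12): truth gives 2, best alternative gives 0.
Others report (21, 12, 12): truth gives 2, best alternative gives 0.
(Remaining 21 profiles checked similarly; truth is weakly best in each.)
In every case the truthful report is at least as good as any alternative, so it is a dominant strategy.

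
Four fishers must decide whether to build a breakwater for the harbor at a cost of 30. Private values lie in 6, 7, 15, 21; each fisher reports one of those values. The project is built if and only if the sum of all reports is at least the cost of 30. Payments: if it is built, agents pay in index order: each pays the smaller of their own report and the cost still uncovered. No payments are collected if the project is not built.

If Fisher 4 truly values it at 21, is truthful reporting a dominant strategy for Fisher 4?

Yes

Check each profile of the others' reports and compare truth against every alternative report.
Others report (6, 6, 21): truth gives 21, best alternative gives 21.
Others report (6, 7, 21): truth gives 21, best alternative gives 21.
Others report (6, 15, 15): truth gives 21, best alternative gives 21.
Others report (6, 15, 21): truth gives 21, best alternative gives 21.
Others report (6, 21, 6): truth gives 21, best alternative gives 21.
Others report (6, 21, 7): truth gives 21, best alternative gives 21.
(Remaining 58 profiles checked similarly; truth is weakly best in each.)
In every case the truthful report is at least as good as any alternative, so it is a dominant strategy.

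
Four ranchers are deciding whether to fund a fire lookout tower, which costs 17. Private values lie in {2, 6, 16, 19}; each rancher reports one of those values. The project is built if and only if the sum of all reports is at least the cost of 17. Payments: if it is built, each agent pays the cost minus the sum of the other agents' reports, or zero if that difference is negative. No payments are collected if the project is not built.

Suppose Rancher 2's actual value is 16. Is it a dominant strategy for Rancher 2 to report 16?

Yes

Check each profile of the others' reports and compare truth against every alternative report.
Others report (2, 2, 16): truth gives 16, best alternative gives 16.
Others report (2, 2, 19): truth gives 16, best alternative gives 16.
Others report (2, 6, 16): truth gives 16, best alternative gives 16.
Others report (2, 6, 19): truth gives 16, best alternative gives 16.
Others report (2, 16, 2): truth gives 16, best alternative gives 16.
Others report (2, 16, 6): truth gives 16, best alternative gives 16.
(Remaining 58 profiles checked similarly; truth is weakly best in each.)
In every case the truthful report is at least as good as any alternative, so it is a dominant strategy.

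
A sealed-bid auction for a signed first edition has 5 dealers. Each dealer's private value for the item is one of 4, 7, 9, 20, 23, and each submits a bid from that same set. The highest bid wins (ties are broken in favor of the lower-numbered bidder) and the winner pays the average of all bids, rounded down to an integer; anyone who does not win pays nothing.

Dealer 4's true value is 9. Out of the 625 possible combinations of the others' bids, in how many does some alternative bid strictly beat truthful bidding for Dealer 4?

13

Others bid (4, 4, 4, 4): truth gives 4; bid 7 gives 5 > 4. Violating.
Others bid (4, 4, 9, 4): truth gives 0; bid 20 gives 1 > 0. Violating.
Others bid (4, 4, 9, 7): truth gives 0; bid 20 gives 1 > 0. Violating.
Others bid (4, 7, 9, 4): truth gives 0; bid 20 gives 1 > 0. Violating.
Others bid (4, 4, 4, 7): truth gives 4; no alternative beats it.
Others bid (4, 4, 4, 9): truth gives 3; no alternative beats it.
(Checking all 625 profiles: 13 have a profitable deviation, 612 do not.)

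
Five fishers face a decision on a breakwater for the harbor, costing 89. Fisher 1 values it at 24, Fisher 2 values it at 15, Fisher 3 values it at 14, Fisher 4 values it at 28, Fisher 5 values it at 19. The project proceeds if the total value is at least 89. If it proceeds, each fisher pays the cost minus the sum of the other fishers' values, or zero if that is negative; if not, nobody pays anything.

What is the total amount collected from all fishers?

Total value 100 ≥ cost 89, so it is built.
Fisher 1: others sum to 76; max(0, 89 - 76) = 13.
Fisher 2: others sum to 85; max(0, 89 - 85) = 4.
Fisher 3: others sum to 86; max(0, 89 - 86) = 3.
Fisher 4: others sum to 72; max(0, 89 - 72) = 17.
Fisher 5: others sum to 81; max(0, 89 - 81) = 8.
Total collected = 13 + 4 + 3 + 17 + 8 = 45.

45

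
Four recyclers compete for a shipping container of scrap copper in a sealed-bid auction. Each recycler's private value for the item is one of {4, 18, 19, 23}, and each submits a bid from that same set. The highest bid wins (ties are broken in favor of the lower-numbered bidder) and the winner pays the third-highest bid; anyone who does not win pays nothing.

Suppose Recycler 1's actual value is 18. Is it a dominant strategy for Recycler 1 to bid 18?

No

Consider the case where Recycler 2 bids 4, Recycler 3 bids 4 and Recycler 4 bids 19.
Truthful bid 18: loses, pays 0, utility 0.
Bid 19 instead: wins, pays 4, utility 18 - 4 = 14.
Since 14 > 0, bidding 19 is strictly better here, so truthful bidding is not dominant.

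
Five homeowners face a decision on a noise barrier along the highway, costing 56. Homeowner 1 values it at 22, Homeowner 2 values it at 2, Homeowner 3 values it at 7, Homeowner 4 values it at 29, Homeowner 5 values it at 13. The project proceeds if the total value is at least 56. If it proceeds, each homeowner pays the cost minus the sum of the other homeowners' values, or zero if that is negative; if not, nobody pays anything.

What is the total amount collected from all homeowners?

17

Total value 73 ≥ cost 56, so it is built.
Homeowner 1: others sum to 51; max(0, 56 - 51) = 5.
Homeowner 2: others sum to 71; max(0, 56 - 71) = 0.
Homeowner 3: others sum to 66; max(0, 56 - 66) = 0.
Homeowner 4: others sum to 44; max(0, 56 - 44) = 12.
Homeowner 5: others sum to 60; max(0, 56 - 60) = 0.
Total collected = 5 + 0 + 0 + 12 + 0 = 17.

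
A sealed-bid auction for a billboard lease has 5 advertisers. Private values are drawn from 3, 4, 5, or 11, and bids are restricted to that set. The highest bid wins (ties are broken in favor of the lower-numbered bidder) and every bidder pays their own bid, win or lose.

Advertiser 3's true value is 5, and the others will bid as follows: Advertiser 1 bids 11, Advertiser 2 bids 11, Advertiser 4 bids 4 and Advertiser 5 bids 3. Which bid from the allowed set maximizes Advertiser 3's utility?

3

Bid 3: loses but pays 3, utility -3.
Bid 4: loses but pays 4, utility -4.
Bid 5: loses but pays 5, utility -5.
Bid 11: loses but pays 11, utility -11.
The best choice is 3 with utility -3.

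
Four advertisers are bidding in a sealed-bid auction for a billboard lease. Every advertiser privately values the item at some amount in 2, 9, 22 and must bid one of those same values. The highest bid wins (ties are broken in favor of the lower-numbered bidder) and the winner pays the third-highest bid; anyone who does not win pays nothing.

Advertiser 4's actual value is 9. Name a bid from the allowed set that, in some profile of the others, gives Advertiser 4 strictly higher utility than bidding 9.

22

Suppose Advertiser 1 bids 2, Advertiser 2 bids 2 and Advertiser 3 bids 9.
Bid 9: loses, pays 0, utility 0.
Bid 22: wins, pays 2, utility 9 - 2 = 7.
So bidding 22 beats truth here (7 > 0).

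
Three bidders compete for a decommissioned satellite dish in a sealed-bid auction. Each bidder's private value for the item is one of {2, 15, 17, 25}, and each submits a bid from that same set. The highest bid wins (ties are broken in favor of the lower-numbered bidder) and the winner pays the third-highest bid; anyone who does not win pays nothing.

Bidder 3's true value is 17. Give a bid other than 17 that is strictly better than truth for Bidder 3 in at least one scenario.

Suppose Bidder 1 bids 2 and Bidder 2 bids 17.
Bid 17: loses, pays 0, utility 0.
Bid 25: wins, pays 2, utility 17 - 2 = 15.
So bidding 25 beats truth here (15 > 0).

25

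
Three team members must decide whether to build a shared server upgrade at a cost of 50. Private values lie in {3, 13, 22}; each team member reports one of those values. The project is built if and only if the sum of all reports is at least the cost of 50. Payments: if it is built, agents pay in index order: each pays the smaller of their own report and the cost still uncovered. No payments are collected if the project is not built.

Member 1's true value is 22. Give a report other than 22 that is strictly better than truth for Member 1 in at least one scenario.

13

Suppose Member 2 reports 22 and Member 3 reports 22.
Report 22: project built, pays 22, utility 22 - 22 = 0.
Report 13: project built, pays 13, utility 22 - 13 = 9.
So reporting 13 beats truth here (9 > 0).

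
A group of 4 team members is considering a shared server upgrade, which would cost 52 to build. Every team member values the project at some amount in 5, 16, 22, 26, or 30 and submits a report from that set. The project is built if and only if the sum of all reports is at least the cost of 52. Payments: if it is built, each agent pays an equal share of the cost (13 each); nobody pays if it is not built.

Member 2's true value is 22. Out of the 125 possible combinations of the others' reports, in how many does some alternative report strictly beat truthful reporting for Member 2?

Others report (5, 5, 16): truth gives 0; report 26 gives 9 > 0. Violating.
Others report (5, 16, 5): truth gives 0; report 26 gives 9 > 0. Violating.
Others report (16, 5, 5): truth gives 0; report 26 gives 9 > 0. Violating.
Others report (5, 5, 5): truth gives 0; no alternative beats it.
Others report (5, 5, 22): truth gives 9; no alternative beats it.
(Checking all 125 profiles: 3 have a profitable deviation, 122 do not.)

3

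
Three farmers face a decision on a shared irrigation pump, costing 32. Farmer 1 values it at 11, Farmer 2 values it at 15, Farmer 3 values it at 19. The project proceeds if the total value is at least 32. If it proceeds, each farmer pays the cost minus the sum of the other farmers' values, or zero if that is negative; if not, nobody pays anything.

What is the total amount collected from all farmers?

Total value 45 ≥ cost 32, so it is built.
Farmer 1: others sum to 34; max(0, 32 - 34) = 0.
Farmer 2: others sum to 30; max(0, 32 - 30) = 2.
Farmer 3: others sum to 26; max(0, 32 - 26) = 6.
Total collected = 0 + 2 + 6 = 8.

8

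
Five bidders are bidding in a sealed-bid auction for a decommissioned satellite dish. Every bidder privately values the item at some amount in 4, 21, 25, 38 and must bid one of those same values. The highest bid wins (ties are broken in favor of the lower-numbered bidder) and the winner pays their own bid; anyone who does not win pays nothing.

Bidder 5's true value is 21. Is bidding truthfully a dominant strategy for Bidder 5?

Check each profile of the others' bids and compare truth against every alternative bid.
Others bid (4, 4, 4, 4): truth gives 0, best alternative gives 0.
Others bid (4, 4, 4, 21): truth gives 0, best alternative gives 0.
Others bid (4, 4, 4, 25): truth gives 0, best alternative gives 0.
Others bid (4, 4, 4, 38): truth gives 0, best alternative gives 0.
Others bid (4, 4, 21, 4): truth gives 0, best alternative gives 0.
Others bid (4, 4, 21, 21): truth gives 0, best alternative gives 0.
(Remaining 250 profiles checked similarly; truth is weakly best in each.)
In every case the truthful bid is at least as good as any alternative, so it is a dominant strategy.

Yes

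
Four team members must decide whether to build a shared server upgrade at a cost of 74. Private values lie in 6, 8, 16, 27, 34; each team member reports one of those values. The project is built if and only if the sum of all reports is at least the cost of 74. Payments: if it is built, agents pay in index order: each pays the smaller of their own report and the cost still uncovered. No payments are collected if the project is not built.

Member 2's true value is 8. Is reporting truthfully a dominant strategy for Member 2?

Consider the case where Member 1 reports 6, Member 3 reports 34 and Member 4 reports 34.
Truthful report 8: project built, pays 8, utility 8 - 8 = 0.
Report 6 instead: project built, pays 6, utility 8 - 6 = 2.
Since 2 > 0, reporting 6 is strictly better here, so truthful reporting is not dominant.

No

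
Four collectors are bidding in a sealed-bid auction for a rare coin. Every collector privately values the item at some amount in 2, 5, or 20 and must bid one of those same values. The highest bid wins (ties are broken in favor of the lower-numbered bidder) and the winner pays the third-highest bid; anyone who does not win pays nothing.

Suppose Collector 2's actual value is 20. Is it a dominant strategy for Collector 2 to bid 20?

Check each profile of the others' bids and compare truth against every alternative bid.
Others bid (2, 2, 20): truth gives 18, best alternative gives 0.
Others bid (2, 20, 2): truth gives 18, best alternative gives 0.
Others bid (5, 2, 2): truth gives 18, best alternative gives 0.
Others bid (2, 5, 20): truth gives 15, best alternative gives 0.
Others bid (2, 20, 5): truth gives 15, best alternative gives 0.
Others bid (5, 2, 5): truth gives 15, best alternative gives 0.
(Remaining 21 profiles checked similarly; truth is weakly best in each.)
In every case the truthful bid is at least as good as any alternative, so it is a dominant strategy.

Yes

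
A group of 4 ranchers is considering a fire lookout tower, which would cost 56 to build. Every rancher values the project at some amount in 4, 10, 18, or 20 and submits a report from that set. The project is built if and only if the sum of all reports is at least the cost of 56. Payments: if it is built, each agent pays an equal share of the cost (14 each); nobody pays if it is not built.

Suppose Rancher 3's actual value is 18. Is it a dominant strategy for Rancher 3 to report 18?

Yes

Check each profile of the others' reports and compare truth against every alternative report.
Others report (4, 18, 18): truth gives 4, best alternative gives 4.
Others report (4, 18, 20): truth gives 4, best alternative gives 4.
Others report (4, 20, 18): truth gives 4, best alternative gives 4.
Others report (4, 20, 20): truth gives 4, best alternative gives 4.
Others report (10, 10, 18): truth gives 4, best alternative gives 4.
Others report (10, 10, 20): truth gives 4, best alternative gives 4.
(Remaining 58 profiles checked similarly; truth is weakly best in each.)
In every case the truthful report is at least as good as any alternative, so it is a dominant strategy.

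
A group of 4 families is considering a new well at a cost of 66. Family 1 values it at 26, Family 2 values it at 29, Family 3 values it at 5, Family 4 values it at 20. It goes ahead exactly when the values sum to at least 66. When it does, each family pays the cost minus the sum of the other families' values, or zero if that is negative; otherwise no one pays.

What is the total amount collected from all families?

Total value 80 ≥ cost 66, so it is built.
Family 1: others sum to 54; max(0, 66 - 54) = 12.
Family 2: others sum to 51; max(0, 66 - 51) = 15.
Family 3: others sum to 75; max(0, 66 - 75) = 0.
Family 4: others sum to 60; max(0, 66 - 60) = 6.
Total collected = 12 + 15 + 0 + 6 = 33.

33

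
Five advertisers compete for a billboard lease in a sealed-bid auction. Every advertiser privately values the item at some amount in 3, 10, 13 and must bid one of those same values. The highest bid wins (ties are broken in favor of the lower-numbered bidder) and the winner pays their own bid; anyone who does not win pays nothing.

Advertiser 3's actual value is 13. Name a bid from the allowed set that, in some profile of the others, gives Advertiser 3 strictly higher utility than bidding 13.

10

Suppose Advertiser 1 bids 3, Advertiser 2 bids 3, Advertiser 4 bids 3 and Advertiser 5 bids 3.
Bid 13: wins, pays 13, utility 13 - 13 = 0.
Bid 10: wins, pays 10, utility 13 - 10 = 3.
So bidding 10 beats truth here (3 > 0).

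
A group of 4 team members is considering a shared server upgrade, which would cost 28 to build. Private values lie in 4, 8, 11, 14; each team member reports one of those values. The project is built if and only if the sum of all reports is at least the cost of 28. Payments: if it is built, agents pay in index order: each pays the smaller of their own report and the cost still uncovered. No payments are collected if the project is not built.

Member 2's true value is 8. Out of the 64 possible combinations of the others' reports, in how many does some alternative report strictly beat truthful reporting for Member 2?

45

Others report (4, 8, 14): truth gives 0; report 4 gives 4 > 0. Violating.
Others report (4, 11, 11): truth gives 0; report 4 gives 4 > 0. Violating.
Others report (4, 11, 14): truth gives 0; report 4 gives 4 > 0. Violating.
Others report (4, 14, 8): truth gives 0; report 4 gives 4 > 0. Violating.
Others report (4, 4, 4): truth gives 0; no alternative beats it.
Others report (4, 4, 8): truth gives 0; no alternative beats it.
(Checking all 64 profiles: 45 have a profitable deviation, 19 do not.)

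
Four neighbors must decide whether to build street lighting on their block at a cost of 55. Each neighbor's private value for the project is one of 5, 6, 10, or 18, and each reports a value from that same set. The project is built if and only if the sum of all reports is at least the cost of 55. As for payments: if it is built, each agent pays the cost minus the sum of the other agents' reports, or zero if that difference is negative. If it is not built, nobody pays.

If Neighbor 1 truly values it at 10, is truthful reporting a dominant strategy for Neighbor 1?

Check each profile of the others' reports and compare truth against every alternative report.
Others report (18, 18, 18): truth gives 9, best alternative gives 9.
Others report (10, 18, 18): truth gives 1, best alternative gives 1.
Others report (18, 10, 18): truth gives 1, best alternative gives 1.
Others report (18, 18, 10): truth gives 1, best alternative gives 1.
Others report (5, 5, 5): truth gives 0, best alternative gives 0.
Others report (5, 5, 6): truth gives 0, best alternative gives 0.
(Remaining 58 profiles checked similarly; truth is weakly best in each.)
In every case the truthful report is at least as good as any alternative, so it is a dominant strategy.

Yes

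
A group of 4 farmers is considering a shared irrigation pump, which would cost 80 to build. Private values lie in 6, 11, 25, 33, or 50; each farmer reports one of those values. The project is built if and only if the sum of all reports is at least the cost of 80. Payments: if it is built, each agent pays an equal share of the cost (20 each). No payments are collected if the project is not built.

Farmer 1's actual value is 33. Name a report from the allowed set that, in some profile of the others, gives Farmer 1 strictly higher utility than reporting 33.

50

Suppose Farmer 2 reports 6, Farmer 3 reports 6 and Farmer 4 reports 25.
Report 33: project not built, utility 0.
Report 50: project built, pays 20, utility 33 - 20 = 13.
So reporting 50 beats truth here (13 > 0).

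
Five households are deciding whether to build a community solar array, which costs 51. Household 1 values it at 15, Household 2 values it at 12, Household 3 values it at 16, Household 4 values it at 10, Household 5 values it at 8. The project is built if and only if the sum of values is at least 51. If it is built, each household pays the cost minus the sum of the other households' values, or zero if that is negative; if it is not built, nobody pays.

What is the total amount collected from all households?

13

Total value 61 ≥ cost 51, so it is built.
Household 1: others sum to 46; max(0, 51 - 46) = 5.
Household 2: others sum to 49; max(0, 51 - 49) = 2.
Household 3: others sum to 45; max(0, 51 - 45) = 6.
Household 4: others sum to 51; max(0, 51 - 51) = 0.
Household 5: others sum to 53; max(0, 51 - 53) = 0.
Total collected = 5 + 2 + 6 + 0 + 0 = 13.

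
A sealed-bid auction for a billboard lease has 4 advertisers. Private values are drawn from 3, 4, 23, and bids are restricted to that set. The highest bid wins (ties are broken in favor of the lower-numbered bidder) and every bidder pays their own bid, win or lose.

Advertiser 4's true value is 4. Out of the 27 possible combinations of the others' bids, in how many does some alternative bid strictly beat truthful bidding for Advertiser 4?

26

Others bid (3, 3, 4): truth gives -4; bid 3 gives -3 > -4. Violating.
Others bid (3, 3, 23): truth gives -4; bid 3 gives -3 > -4. Violating.
Others bid (3, 4, 3): truth gives -4; bid 3 gives -3 > -4. Violating.
Others bid (3, 4, 4): truth gives -4; bid 3 gives -3 > -4. Violating.
Others bid (3, 3, 3): truth gives 0; no alternative beats it.
(Checking all 27 profiles: 26 have a profitable deviation, 1 does not.)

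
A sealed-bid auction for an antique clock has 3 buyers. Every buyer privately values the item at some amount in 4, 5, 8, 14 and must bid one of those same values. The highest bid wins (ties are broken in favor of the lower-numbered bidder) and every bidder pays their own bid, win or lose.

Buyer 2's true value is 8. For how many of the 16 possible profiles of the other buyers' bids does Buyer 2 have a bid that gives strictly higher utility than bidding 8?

12

Others bid (4, 4): truth gives 0; bid 5 gives 3 > 0. Violating.
Others bid (4, 5): truth gives 0; bid 5 gives 3 > 0. Violating.
Others bid (4, 14): truth gives -8; bid 4 gives -4 > -8. Violating.
Others bid (5, 14): truth gives -8; bid 4 gives -4 > -8. Violating.
Others bid (4, 8): truth gives 0; no alternative beats it.
Others bid (5, 4): truth gives 0; no alternative beats it.
(Checking all 16 profiles: 12 have a profitable deviation, 4 do not.)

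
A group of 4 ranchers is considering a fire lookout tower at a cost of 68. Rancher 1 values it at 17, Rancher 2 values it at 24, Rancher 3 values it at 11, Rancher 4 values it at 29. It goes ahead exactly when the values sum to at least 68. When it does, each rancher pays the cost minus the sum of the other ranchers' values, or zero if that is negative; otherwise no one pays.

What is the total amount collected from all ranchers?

31

Total value 81 ≥ cost 68, so it is built.
Rancher 1: others sum to 64; max(0, 68 - 64) = 4.
Rancher 2: others sum to 57; max(0, 68 - 57) = 11.
Rancher 3: others sum to 70; max(0, 68 - 70) = 0.
Rancher 4: others sum to 52; max(0, 68 - 52) = 16.
Total collected = 4 + 11 + 0 + 16 = 31.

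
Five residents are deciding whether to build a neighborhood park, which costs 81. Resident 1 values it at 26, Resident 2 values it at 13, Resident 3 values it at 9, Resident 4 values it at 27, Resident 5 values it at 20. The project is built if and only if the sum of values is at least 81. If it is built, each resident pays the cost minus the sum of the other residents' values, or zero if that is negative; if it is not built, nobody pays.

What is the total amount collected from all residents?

31

Total value 95 ≥ cost 81, so it is built.
Resident 1: others sum to 69; max(0, 81 - 69) = 12.
Resident 2: others sum to 82; max(0, 81 - 82) = 0.
Resident 3: others sum to 86; max(0, 81 - 86) = 0.
Resident 4: others sum to 68; max(0, 81 - 68) = 13.
Resident 5: others sum to 75; max(0, 81 - 75) = 6.
Total collected = 12 + 0 + 0 + 13 + 6 = 31.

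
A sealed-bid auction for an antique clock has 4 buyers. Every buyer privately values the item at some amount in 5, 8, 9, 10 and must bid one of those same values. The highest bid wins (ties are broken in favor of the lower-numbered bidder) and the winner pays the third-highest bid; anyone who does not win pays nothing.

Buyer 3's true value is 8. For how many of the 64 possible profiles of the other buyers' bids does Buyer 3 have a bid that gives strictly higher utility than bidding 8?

6

Others bid (5, 5, 9): truth gives 0; bid 9 gives 3 > 0. Violating.
Others bid (5, 5, 10): truth gives 0; bid 10 gives 3 > 0. Violating.
Others bid (5, 8, 5): truth gives 0; bid 9 gives 3 > 0. Violating.
Others bid (5, 9, 5): truth gives 0; bid 10 gives 3 > 0. Violating.
Others bid (5, 5, 5): truth gives 3; no alternative beats it.
Others bid (5, 5, 8): truth gives 3; no alternative beats it.
(Checking all 64 profiles: 6 have a profitable deviation, 58 do not.)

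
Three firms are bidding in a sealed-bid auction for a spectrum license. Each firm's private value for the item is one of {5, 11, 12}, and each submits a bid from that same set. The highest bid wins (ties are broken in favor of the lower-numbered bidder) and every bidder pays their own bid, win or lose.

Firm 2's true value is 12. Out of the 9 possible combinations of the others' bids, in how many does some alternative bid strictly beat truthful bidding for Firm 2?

5

Others bid (5, 5): truth gives 0; bid 11 gives 1 > 0. Violating.
Others bid (5, 11): truth gives 0; bid 11 gives 1 > 0. Violating.
Others bid (12, 5): truth gives -12; bid 5 gives -5 > -12. Violating.
Others bid (12, 11): truth gives -12; bid 5 gives -5 > -12. Violating.
Others bid (5, 12): truth gives 0; no alternative beats it.
Others bid (11, 5): truth gives 0; no alternative beats it.
(Checking all 9 profiles: 5 have a profitable deviation, 4 do not.)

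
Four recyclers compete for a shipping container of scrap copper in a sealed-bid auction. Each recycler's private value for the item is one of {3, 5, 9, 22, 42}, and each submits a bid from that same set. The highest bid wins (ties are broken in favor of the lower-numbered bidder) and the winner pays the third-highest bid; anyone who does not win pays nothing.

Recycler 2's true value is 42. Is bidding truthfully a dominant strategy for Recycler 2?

Yes

Check each profile of the others' bids and compare truth against every alternative bid.
Others bid (3, 3, 42): truth gives 39, best alternative gives 0.
Others bid (3, 42, 3): truth gives 39, best alternative gives 0.
Others bid (22, 3, 3): truth gives 39, best alternative gives 0.
Others bid (3, 5, 42): truth gives 37, best alternative gives 0.
Others bid (3, 42, 5): truth gives 37, best alternative gives 0.
Others bid (5, 3, 42): truth gives 37, best alternative gives 0.
(Remaining 119 profiles checked similarly; truth is weakly best in each.)
In every case the truthful bid is at least as good as any alternative, so it is a dominant strategy.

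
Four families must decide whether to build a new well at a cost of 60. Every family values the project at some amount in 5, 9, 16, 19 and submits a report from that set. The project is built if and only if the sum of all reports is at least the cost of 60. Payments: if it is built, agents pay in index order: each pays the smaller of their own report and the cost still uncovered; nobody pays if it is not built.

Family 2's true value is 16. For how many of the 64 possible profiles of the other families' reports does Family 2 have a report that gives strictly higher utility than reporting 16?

7

Others report (16, 16, 19): truth gives 0; report 9 gives 7 > 0. Violating.
Others report (16, 19, 16): truth gives 0; report 9 gives 7 > 0. Violating.
Others report (16, 19, 19): truth gives 0; report 9 gives 7 > 0. Violating.
Others report (19, 16, 16): truth gives 0; report 9 gives 7 > 0. Violating.
Others report (5, 5, 5): truth gives 0; no alternative beats it.
Others report (5, 5, 9): truth gives 0; no alternative beats it.
(Checking all 64 profiles: 7 have a profitable deviation, 57 do not.)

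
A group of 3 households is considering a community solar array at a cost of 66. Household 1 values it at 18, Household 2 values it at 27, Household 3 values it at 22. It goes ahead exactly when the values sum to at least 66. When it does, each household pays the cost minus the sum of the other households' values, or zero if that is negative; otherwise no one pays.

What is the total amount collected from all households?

64

Total value 67 ≥ cost 66, so it is built.
Household 1: others sum to 49; max(0, 66 - 49) = 17.
Household 2: others sum to 40; max(0, 66 - 40) = 26.
Household 3: others sum to 45; max(0, 66 - 45) = 21.
Total collected = 17 + 26 + 21 = 64.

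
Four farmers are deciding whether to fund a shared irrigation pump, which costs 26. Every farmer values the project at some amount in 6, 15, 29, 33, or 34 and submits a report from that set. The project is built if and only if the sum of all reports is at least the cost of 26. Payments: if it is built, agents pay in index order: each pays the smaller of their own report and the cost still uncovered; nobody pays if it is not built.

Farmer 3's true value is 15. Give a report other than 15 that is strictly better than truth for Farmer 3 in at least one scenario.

6

Suppose Farmer 1 reports 6, Farmer 2 reports 6 and Farmer 4 reports 15.
Report 15: project built, pays 14, utility 15 - 14 = 1.
Report 6: project built, pays 6, utility 15 - 6 = 9.
So reporting 6 beats truth here (9 > 1).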